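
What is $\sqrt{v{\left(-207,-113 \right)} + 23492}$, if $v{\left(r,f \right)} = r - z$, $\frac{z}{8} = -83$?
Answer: $3 \sqrt{2661} \approx 154.75$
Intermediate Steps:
$z = -664$ ($z = 8 \left(-83\right) = -664$)
$v{\left(r,f \right)} = 664 + r$ ($v{\left(r,f \right)} = r - -664 = r + 664 = 664 + r$)
$\sqrt{v{\left(-207,-113 \right)} + 23492} = \sqrt{\left(664 - 207\right) + 23492} = \sqrt{457 + 23492} = \sqrt{23949} = 3 \sqrt{2661}$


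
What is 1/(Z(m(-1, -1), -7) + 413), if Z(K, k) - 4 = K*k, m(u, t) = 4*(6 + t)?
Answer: 1/277 ≈ 0.0036101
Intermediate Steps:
m(u, t) = 24 + 4*t
Z(K, k) = 4 + K*k
1/(Z(m(-1, -1), -7) + 413) = 1/((4 + (24 + 4*(-1))*(-7)) + 413) = 1/((4 + (24 - 4)*(-7)) + 413) = 1/((4 + 20*(-7)) + 413) = 1/((4 - 140) + 413) = 1/(-136 + 413) = 1/277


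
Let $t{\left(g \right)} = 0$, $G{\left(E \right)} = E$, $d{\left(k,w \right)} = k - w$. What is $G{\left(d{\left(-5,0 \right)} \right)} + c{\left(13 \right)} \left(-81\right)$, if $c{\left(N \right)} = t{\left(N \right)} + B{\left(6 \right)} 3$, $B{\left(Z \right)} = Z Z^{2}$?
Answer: $-52493$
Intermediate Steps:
$B{\left(Z \right)} = Z^{3}$
$c{\left(N \right)} = 648$ ($c{\left(N \right)} = 0 + 6^{3} \cdot 3 = 0 + 216 \cdot 3 = 0 + 648 = 648$)
$G{\left(d{\left(-5,0 \right)} \right)} + c{\left(13 \right)} \left(-81\right) = \left(-5 - 0\right) + 648 \left(-81\right) = \left(-5 + 0\right) - 52488 = -5 - 52488 = -52493$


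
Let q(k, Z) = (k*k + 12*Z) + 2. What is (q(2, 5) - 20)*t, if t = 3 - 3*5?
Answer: -552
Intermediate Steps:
q(k, Z) = 2 + k² + 12*Z (q(k, Z) = (k² + 12*Z) + 2 = 2 + k² + 12*Z)
t = -12 (t = 3 - 15 = -12)
(q(2, 5) - 20)*t = ((2 + 2² + 12*5) - 20)*(-12) = ((2 + 4 + 60) - 20)*(-12) = (66 - 20)*(-12) = 46*(-12) = -552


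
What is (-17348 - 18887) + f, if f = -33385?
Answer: -69620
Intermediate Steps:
(-17348 - 18887) + f = (-17348 - 18887) - 33385 = -36235 - 33385 = -69620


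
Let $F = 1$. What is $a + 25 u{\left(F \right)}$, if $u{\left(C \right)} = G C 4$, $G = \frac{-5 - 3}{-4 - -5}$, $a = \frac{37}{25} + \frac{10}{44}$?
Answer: $- \frac{439061}{550} \approx -798.29$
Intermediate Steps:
$a = \frac{939}{550}$ ($a = 37 \cdot \frac{1}{25} + 10 \cdot \frac{1}{44} = \frac{37}{25} + \frac{5}{22} = \frac{939}{550} \approx 1.7073$)
$G = -8$ ($G = \frac{-5 - 3}{-4 + 5} = - \frac{8}{1} = \left(-8\right) 1 = -8$)
$u{\left(C \right)} = - 32 C$ ($u{\left(C \right)} = - 8 C 4 = - 32 C$)
$a + 25 u{\left(F \right)} = \frac{939}{550} + 25 \left(\left(-32\right) 1\right) = \frac{939}{550} + 25 \left(-32\right) = \frac{939}{550} - 800 = - \frac{439061}{550}$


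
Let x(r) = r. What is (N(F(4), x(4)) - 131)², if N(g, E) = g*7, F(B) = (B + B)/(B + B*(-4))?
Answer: 165649/9 ≈ 18405.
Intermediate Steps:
F(B) = -⅔ (F(B) = (2*B)/(B - 4*B) = (2*B)/((-3*B)) = (2*B)*(-1/(3*B)) = -⅔)
N(g, E) = 7*g
(N(F(4), x(4)) - 131)² = (7*(-⅔) - 131)² = (-14/3 - 131)² = (-407/3)² = 165649/9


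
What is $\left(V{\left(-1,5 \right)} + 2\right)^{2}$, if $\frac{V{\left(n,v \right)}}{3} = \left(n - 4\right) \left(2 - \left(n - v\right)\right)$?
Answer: $13924$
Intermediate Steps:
$V{\left(n,v \right)} = 3 \left(-4 + n\right) \left(2 + v - n\right)$ ($V{\left(n,v \right)} = 3 \left(n - 4\right) \left(2 - \left(n - v\right)\right) = 3 \left(-4 + n\right) \left(2 + v - n\right)$)
$\left(V{\left(-1,5 \right)} + 2\right)^{2} = \left(\left(-24 - 60 - 3 \left(-1\right)^{2} + 18 \left(-1\right) + 3 \left(-1\right) 5\right) + 2\right)^{2} = \left(\left(-24 - 60 - 3 - 18 - 15\right) + 2\right)^{2} = \left(-120 + 2\right)^{2} = \left(-118\right)^{2} = 13924$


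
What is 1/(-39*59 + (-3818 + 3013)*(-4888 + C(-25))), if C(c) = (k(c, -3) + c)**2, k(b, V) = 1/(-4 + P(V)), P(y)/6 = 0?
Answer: 16/54708819 ≈ 2.9246e-7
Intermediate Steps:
P(y) = 0 (P(y) = 6*0 = 0)
k(b, V) = -1/4 (k(b, V) = 1/(-4 + 0) = 1/(-4) = -1/4)
C(c) = (-1/4 + c)**2
1/(-39*59 + (-3818 + 3013)*(-4888 + C(-25))) = 1/(-39*59 + (-3818 + 3013)*(-4888 + (-1 + 4*(-25))**2/16)) = 1/(-2301 - 805*(-4888 + (-1 - 100)**2/16)) = 1/(-2301 - 805*(-4888 + (1/16)*(-101)**2)) = 1/(-2301 - 805*(-4888 + (1/16)*10201)) = 1/(-2301 - 805*(-4888 + 10201/16)) = 1/(-2301 - 805*(-68007/16)) = 1/(-2301 + 54745635/16) = 1/(54708819/16) = 16/54708819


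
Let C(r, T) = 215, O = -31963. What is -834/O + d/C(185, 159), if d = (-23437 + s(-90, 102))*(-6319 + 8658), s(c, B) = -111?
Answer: -1760482610126/6872045 ≈ -2.5618e+5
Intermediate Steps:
d = -55078772 (d = (-23437 - 111)*(-6319 + 8658) = -23548*2339 = -55078772)
-834/O + d/C(185, 159) = -834/(-31963) - 55078772/215 = -834*(-1/31963) - 55078772*1/215 = 834/31963 - 55078772/215 = -1760482610126/6872045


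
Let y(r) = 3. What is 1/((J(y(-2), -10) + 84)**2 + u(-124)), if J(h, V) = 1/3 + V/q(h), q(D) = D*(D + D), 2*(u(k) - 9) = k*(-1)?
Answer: 81/574267 ≈ 0.00014105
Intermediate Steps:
u(k) = 9 - k/2 (u(k) = 9 + (k*(-1))/2 = 9 + (-k)/2 = 9 - k/2)
q(D) = 2*D**2 (q(D) = D*(2*D) = 2*D**2)
J(h, V) = 1/3 + V/(2*h**2) (J(h, V) = 1/3 + V/((2*h**2)) = 1*(1/3) + V*(1/(2*h**2)) = 1/3 + V/(2*h**2))
1/((J(y(-2), -10) + 84)**2 + u(-124)) = 1/(((1/3 + (1/2)*(-10)/3**2) + 84)**2 + (9 - 1/2*(-124))) = 1/(((1/3 + (1/2)*(-10)*(1/9)) + 84)**2 + (9 + 62)) = 1/(((1/3 - 5/9) + 84)**2 + 71) = 1/((-2/9 + 84)**2 + 71) = 1/((754/9)**2 + 71) = 1/(568516/81 + 71) = 1/(574267/81) = 81/574267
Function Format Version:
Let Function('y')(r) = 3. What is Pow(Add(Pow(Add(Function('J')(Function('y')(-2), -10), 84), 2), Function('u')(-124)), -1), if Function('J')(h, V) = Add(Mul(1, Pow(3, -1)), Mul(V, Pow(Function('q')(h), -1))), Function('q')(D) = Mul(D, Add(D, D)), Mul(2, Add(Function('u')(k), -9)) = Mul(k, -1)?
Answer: Rational(81, 574267) ≈ 0.00014105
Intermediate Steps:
Function('u')(k) = Add(9, Mul(Rational(-1, 2), k)) (Function('u')(k) = Add(9, Mul(Rational(1, 2), Mul(k, -1))) = Add(9, Mul(Rational(1, 2), Mul(-1, k))) = Add(9, Mul(Rational(-1, 2), k)))
Function('q')(D) = Mul(2, Pow(D, 2)) (Function('q')(D) = Mul(D, Mul(2, D)) = Mul(2, Pow(D, 2)))
Function('J')(h, V) = Add(Rational(1, 3), Mul(Rational(1, 2), V, Pow(h, -2))) (Function('J')(h, V) = Add(Mul(1, Pow(3, -1)), Mul(V, Pow(Mul(2, Pow(h, 2)), -1))) = Add(Mul(1, Rational(1, 3)), Mul(V, Mul(Rational(1, 2), Pow(h, -2)))) = Add(Rational(1, 3), Mul(Rational(1, 2), V, Pow(h, -2))))
Pow(Add(Pow(Add(Function('J')(Function('y')(-2), -10), 84), 2), Function('u')(-124)), -1) = Pow(Add(Pow(Add(Add(Rational(1, 3), Mul(Rational(1, 2), -10, Pow(3, -2))), 84), 2), Add(9, Mul(Rational(-1, 2), -124))), -1) = Pow(Add(Pow(Add(Add(Rational(1, 3), Mul(Rational(1, 2), -10, Rational(1, 9))), 84), 2), Add(9, 62)), -1) = Pow(Add(Pow(Add(Add(Rational(1, 3), Rational(-5, 9)), 84), 2), 71), -1) = Pow(Add(Pow(Add(Rational(-2, 9), 84), 2), 71), -1) = Pow(Add(Pow(Rational(754, 9), 2), 71), -1) = Pow(Add(Rational(568516, 81), 71), -1) = Pow(Rational(574267, 81), -1) = Rational(81, 574267)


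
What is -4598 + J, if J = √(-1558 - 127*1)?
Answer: -4598 + I*√1685 ≈ -4598.0 + 41.049*I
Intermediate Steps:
J = I*√1685 (J = √(-1558 - 127) = √(-1685) = I*√1685 ≈ 41.049*I)
-4598 + J = -4598 + I*√1685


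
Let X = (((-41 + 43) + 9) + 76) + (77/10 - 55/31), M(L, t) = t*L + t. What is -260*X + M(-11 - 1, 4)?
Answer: -750346/31 ≈ -24205.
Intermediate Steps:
M(L, t) = t + L*t (M(L, t) = L*t + t = t + L*t)
X = 28807/310 (X = ((2 + 9) + 76) + (77*(1/10) - 55*1/31) = (11 + 76) + (77/10 - 55/31) = 87 + 1837/310 = 28807/310 ≈ 92.926)
-260*X + M(-11 - 1, 4) = -260*28807/310 + 4*(1 + (-11 - 1)) = -748982/31 + 4*(1 - 12) = -748982/31 + 4*(-11) = -748982/31 - 44 = -750346/31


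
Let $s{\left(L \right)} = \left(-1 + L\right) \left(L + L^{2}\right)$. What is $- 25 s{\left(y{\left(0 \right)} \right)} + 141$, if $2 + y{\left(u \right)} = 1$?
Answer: $141$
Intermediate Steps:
$y{\left(u \right)} = -1$ ($y{\left(u \right)} = -2 + 1 = -1$)
$- 25 s{\left(y{\left(0 \right)} \right)} + 141 = - 25 \left(\left(-1\right)^{3} - -1\right) + 141 = - 25 \left(-1 + 1\right) + 141 = \left(-25\right) 0 + 141 = 0 + 141 = 141$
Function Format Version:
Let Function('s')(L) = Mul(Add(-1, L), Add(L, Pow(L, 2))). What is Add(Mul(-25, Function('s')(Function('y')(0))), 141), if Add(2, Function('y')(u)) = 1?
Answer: 141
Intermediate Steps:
Function('y')(u) = -1 (Function('y')(u) = Add(-2, 1) = -1)
Add(Mul(-25, Function('s')(Function('y')(0))), 141) = Add(Mul(-25, Add(Pow(-1, 3), Mul(-1, -1))), 141) = Add(Mul(-25, Add(-1, 1)), 141) = Add(Mul(-25, 0), 141) = Add(0, 141) = 141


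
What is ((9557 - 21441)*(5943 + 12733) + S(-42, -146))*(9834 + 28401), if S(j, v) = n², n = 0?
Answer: -8486089404240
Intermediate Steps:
S(j, v) = 0 (S(j, v) = 0² = 0)
((9557 - 21441)*(5943 + 12733) + S(-42, -146))*(9834 + 28401) = ((9557 - 21441)*(5943 + 12733) + 0)*(9834 + 28401) = (-11884*18676 + 0)*38235 = (-221945584 + 0)*38235 = -221945584*38235 = -8486089404240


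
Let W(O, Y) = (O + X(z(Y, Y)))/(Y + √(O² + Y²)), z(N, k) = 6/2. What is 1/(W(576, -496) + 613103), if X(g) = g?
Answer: 67804382704/41571129139982749 - 3088*√2257/41571129139982749 ≈ 1.6310e-6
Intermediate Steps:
z(N, k) = 3 (z(N, k) = 6*(½) = 3)
W(O, Y) = (3 + O)/(Y + √(O² + Y²)) (W(O, Y) = (O + 3)/(Y + √(O² + Y²)) = (3 + O)/(Y + √(O² + Y²)))
1/(W(576, -496) + 613103) = 1/((3 + 576)/(-496 + √(576² + (-496)²)) + 613103) = 1/(579/(-496 + √(331776 + 246016)) + 613103) = 1/(579/(-496 + √577792) + 613103) = 1/(579/(-496 + 16*√2257) + 613103) = 1/(613103 + 579/(-496 + 16*√2257))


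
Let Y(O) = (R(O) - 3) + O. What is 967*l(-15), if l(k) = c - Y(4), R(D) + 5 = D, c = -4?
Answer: -3868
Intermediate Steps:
R(D) = -5 + D
Y(O) = -8 + 2*O (Y(O) = ((-5 + O) - 3) + O = (-8 + O) + O = -8 + 2*O)
l(k) = -4 (l(k) = -4 - (-8 + 2*4) = -4 - (-8 + 8) = -4 - 1*0 = -4 + 0 = -4)
967*l(-15) = 967*(-4) = -3868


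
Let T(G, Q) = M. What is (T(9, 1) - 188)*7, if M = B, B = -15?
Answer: -1421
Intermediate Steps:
M = -15
T(G, Q) = -15
(T(9, 1) - 188)*7 = (-15 - 188)*7 = -203*7 = -1421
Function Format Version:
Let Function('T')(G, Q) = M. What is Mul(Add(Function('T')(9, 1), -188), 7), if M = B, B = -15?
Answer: -1421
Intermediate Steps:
M = -15
Function('T')(G, Q) = -15
Mul(Add(Function('T')(9, 1), -188), 7) = Mul(Add(-15, -188), 7) = Mul(-203, 7) = -1421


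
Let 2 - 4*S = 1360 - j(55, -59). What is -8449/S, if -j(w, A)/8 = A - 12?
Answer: 16898/395 ≈ 42.780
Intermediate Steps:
j(w, A) = 96 - 8*A (j(w, A) = -8*(A - 12) = -8*(-12 + A) = 96 - 8*A)
S = -395/2 (S = ½ - (1360 - (96 - 8*(-59)))/4 = ½ - (1360 - (96 + 472))/4 = ½ - (1360 - 1*568)/4 = ½ - (1360 - 568)/4 = ½ - ¼*792 = ½ - 198 = -395/2 ≈ -197.50)
-8449/S = -8449/(-395/2) = -8449*(-2/395) = 16898/395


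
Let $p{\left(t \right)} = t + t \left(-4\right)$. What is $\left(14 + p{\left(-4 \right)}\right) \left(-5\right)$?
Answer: $-130$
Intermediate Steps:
$p{\left(t \right)} = - 3 t$ ($p{\left(t \right)} = t - 4 t = - 3 t$)
$\left(14 + p{\left(-4 \right)}\right) \left(-5\right) = \left(14 - -12\right) \left(-5\right) = \left(14 + 12\right) \left(-5\right) = 26 \left(-5\right) = -130$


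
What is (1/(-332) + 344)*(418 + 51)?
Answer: 53563083/332 ≈ 1.6133e+5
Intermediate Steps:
(1/(-332) + 344)*(418 + 51) = (-1/332 + 344)*469 = (114207/332)*469 = 53563083/332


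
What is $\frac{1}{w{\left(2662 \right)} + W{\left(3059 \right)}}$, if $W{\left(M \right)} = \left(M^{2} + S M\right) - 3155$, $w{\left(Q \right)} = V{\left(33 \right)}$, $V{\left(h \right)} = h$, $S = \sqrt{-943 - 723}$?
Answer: $\frac{1336337}{12502803123461} - \frac{437 i \sqrt{34}}{1786114731923} \approx 1.0688 \cdot 10^{-7} - 1.4266 \cdot 10^{-9} i$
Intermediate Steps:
$S = 7 i \sqrt{34}$ ($S = \sqrt{-1666} = 7 i \sqrt{34} \approx 40.817 i$)
$w{\left(Q \right)} = 33$
$W{\left(M \right)} = -3155 + M^{2} + 7 i M \sqrt{34}$ ($W{\left(M \right)} = \left(M^{2} + 7 i \sqrt{34} M\right) - 3155 = \left(M^{2} + 7 i M \sqrt{34}\right) - 3155 = -3155 + M^{2} + 7 i M \sqrt{34}$)
$\frac{1}{w{\left(2662 \right)} + W{\left(3059 \right)}} = \frac{1}{33 + \left(-3155 + 3059^{2} + 7 i 3059 \sqrt{34}\right)} = \frac{1}{33 + \left(-3155 + 9357481 + 21413 i \sqrt{34}\right)} = \frac{1}{33 + \left(9354326 + 21413 i \sqrt{34}\right)} = \frac{1}{9354359 + 21413 i \sqrt{34}}$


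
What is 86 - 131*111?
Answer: -14455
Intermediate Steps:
86 - 131*111 = 86 - 14541 = -14455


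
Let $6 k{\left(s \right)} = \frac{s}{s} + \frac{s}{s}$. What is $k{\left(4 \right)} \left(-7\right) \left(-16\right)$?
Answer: $\frac{112}{3} \approx 37.333$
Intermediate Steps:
$k{\left(s \right)} = \frac{1}{3}$ ($k{\left(s \right)} = \frac{\frac{s}{s} + \frac{s}{s}}{6} = \frac{1 + 1}{6} = \frac{1}{6} \cdot 2 = \frac{1}{3}$)
$k{\left(4 \right)} \left(-7\right) \left(-16\right) = \frac{1}{3} \left(-7\right) \left(-16\right) = \left(- \frac{7}{3}\right) \left(-16\right) = \frac{112}{3}$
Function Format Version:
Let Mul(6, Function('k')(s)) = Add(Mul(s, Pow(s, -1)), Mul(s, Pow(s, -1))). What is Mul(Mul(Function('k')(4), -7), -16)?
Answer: Rational(112, 3) ≈ 37.333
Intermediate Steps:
Function('k')(s) = Rational(1, 3) (Function('k')(s) = Mul(Rational(1, 6), Add(Mul(s, Pow(s, -1)), Mul(s, Pow(s, -1)))) = Mul(Rational(1, 6), Add(1, 1)) = Mul(Rational(1, 6), 2) = Rational(1, 3))
Mul(Mul(Function('k')(4), -7), -16) = Mul(Mul(Rational(1, 3), -7), -16) = Mul(Rational(-7, 3), -16) = Rational(112, 3)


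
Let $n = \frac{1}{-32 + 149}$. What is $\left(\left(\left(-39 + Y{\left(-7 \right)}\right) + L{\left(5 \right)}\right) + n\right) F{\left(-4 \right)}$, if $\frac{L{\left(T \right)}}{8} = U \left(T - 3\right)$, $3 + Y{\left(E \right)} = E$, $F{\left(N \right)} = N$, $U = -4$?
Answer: $\frac{52880}{117} \approx 451.97$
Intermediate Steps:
$n = \frac{1}{117} \approx 0.008547$
$Y{\left(E \right)} = -3 + E$
$L{\left(T \right)} = 96 - 32 T$ ($L{\left(T \right)} = 8 \left(- 4 \left(T - 3\right)\right) = 8 \left(- 4 \left(-3 + T\right)\right) = 8 \left(12 - 4 T\right) = 96 - 32 T$)
$\left(\left(\left(-39 + Y{\left(-7 \right)}\right) + L{\left(5 \right)}\right) + n\right) F{\left(-4 \right)} = \left(\left(\left(-39 - 10\right) + \left(96 - 160\right)\right) + \frac{1}{117}\right) \left(-4\right) = \left(\left(-49 - 64\right) + \frac{1}{117}\right) \left(-4\right) = \left(-113 + \frac{1}{117}\right) \left(-4\right) = \left(- \frac{13220}{117}\right) \left(-4\right) = \frac{52880}{117}$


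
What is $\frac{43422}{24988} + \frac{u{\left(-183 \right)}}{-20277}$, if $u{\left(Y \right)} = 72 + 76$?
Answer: $\frac{438384835}{253340838} \approx 1.7304$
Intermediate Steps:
$u{\left(Y \right)} = 148$
$\frac{43422}{24988} + \frac{u{\left(-183 \right)}}{-20277} = \frac{43422}{24988} + \frac{148}{-20277} = 43422 \cdot \frac{1}{24988} + 148 \left(- \frac{1}{20277}\right) = \frac{21711}{12494} - \frac{148}{20277} = \frac{438384835}{253340838}$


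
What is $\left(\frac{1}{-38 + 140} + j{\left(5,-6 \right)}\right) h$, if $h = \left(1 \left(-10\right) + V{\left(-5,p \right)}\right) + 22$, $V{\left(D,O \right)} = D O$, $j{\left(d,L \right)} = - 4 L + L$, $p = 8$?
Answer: $- \frac{25718}{51} \approx -504.27$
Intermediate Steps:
$j{\left(d,L \right)} = - 3 L$
$h = -28$ ($h = \left(1 \left(-10\right) - 40\right) + 22 = \left(-10 - 40\right) + 22 = -50 + 22 = -28$)
$\left(\frac{1}{-38 + 140} + j{\left(5,-6 \right)}\right) h = \left(\frac{1}{-38 + 140} - -18\right) \left(-28\right) = \left(\frac{1}{102} + 18\right) \left(-28\right) = \frac{1837}{102} \left(-28\right) = - \frac{25718}{51}$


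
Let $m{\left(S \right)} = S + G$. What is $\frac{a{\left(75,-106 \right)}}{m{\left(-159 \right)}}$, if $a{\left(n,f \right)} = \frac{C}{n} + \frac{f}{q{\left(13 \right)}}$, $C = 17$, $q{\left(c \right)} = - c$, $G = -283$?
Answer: $- \frac{8171}{430950} \approx -0.01896$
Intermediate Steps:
$a{\left(n,f \right)} = \frac{17}{n} - \frac{f}{13}$ ($a{\left(n,f \right)} = \frac{17}{n} + \frac{f}{\left(-1\right) 13} = \frac{17}{n} + \frac{f}{-13} = \frac{17}{n} + f \left(- \frac{1}{13}\right) = \frac{17}{n} - \frac{f}{13}$)
$m{\left(S \right)} = -283 + S$ ($m{\left(S \right)} = S - 283 = -283 + S$)
$\frac{a{\left(75,-106 \right)}}{m{\left(-159 \right)}} = \frac{\frac{17}{75} - - \frac{106}{13}}{-283 - 159} = \frac{17 \cdot \frac{1}{75} + \frac{106}{13}}{-442} = \left(\frac{17}{75} + \frac{106}{13}\right) \left(- \frac{1}{442}\right) = \frac{8171}{975} \left(- \frac{1}{442}\right) = - \frac{8171}{430950}$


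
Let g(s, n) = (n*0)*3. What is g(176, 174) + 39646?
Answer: 39646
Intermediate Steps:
g(s, n) = 0 (g(s, n) = 0*3 = 0)
g(176, 174) + 39646 = 0 + 39646 = 39646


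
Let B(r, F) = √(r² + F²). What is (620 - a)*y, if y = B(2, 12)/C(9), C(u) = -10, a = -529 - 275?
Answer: -1424*√37/5 ≈ -1732.4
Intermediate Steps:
a = -804
B(r, F) = √(F² + r²)
y = -√37/5 (y = √(12² + 2²)/(-10) = √(144 + 4)*(-⅒) = √148*(-⅒) = (2*√37)*(-⅒) = -√37/5 ≈ -1.2166)
(620 - a)*y = (620 - 1*(-804))*(-√37/5) = (620 + 804)*(-√37/5) = 1424*(-√37/5) = -1424*√37/5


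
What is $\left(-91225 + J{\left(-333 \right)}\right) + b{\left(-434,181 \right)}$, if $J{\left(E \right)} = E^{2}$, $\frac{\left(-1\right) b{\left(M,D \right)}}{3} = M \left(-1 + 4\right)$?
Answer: $23570$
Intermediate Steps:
$b{\left(M,D \right)} = - 9 M$ ($b{\left(M,D \right)} = - 3 M \left(-1 + 4\right) = - 3 M 3 = - 3 \cdot 3 M = - 9 M$)
$\left(-91225 + J{\left(-333 \right)}\right) + b{\left(-434,181 \right)} = \left(-91225 + \left(-333\right)^{2}\right) - -3906 = \left(-91225 + 110889\right) + 3906 = 19664 + 3906 = 23570$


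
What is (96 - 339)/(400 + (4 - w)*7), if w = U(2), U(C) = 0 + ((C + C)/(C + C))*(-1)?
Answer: -81/145 ≈ -0.55862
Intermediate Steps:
U(C) = -1 (U(C) = 0 + ((2*C)/((2*C)))*(-1) = 0 + ((2*C)*(1/(2*C)))*(-1) = 0 + 1*(-1) = 0 - 1 = -1)
w = -1
(96 - 339)/(400 + (4 - w)*7) = (96 - 339)/(400 + (4 - 1*(-1))*7) = -243/(400 + (4 + 1)*7) = -243/(400 + 5*7) = -243/(400 + 35) = -243/435 = -243*1/435 = -81/145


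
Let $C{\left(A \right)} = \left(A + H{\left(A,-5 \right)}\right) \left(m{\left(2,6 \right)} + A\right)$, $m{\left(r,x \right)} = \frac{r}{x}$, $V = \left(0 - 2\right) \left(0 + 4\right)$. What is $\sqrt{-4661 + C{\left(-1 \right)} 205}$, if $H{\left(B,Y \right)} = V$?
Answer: $i \sqrt{3431} \approx 58.575 i$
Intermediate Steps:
$V = -8$ ($V = \left(-2\right) 4 = -8$)
$H{\left(B,Y \right)} = -8$
$C{\left(A \right)} = \left(-8 + A\right) \left(\frac{1}{3} + A\right)$ ($C{\left(A \right)} = \left(A - 8\right) \left(\frac{2}{6} + A\right) = \left(-8 + A\right) \left(2 \cdot \frac{1}{6} + A\right) = \left(-8 + A\right) \left(\frac{1}{3} + A\right)$)
$\sqrt{-4661 + C{\left(-1 \right)} 205} = \sqrt{-4661 + \left(- \frac{8}{3} + \left(-1\right)^{2} - - \frac{23}{3}\right) 205} = \sqrt{-4661 + \left(- \frac{8}{3} + 1 + \frac{23}{3}\right) 205} = \sqrt{-4661 + 6 \cdot 205} = \sqrt{-4661 + 1230} = \sqrt{-3431} = i \sqrt{3431}$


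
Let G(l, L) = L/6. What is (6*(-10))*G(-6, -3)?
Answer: 30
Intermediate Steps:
G(l, L) = L/6 (G(l, L) = L*(⅙) = L/6)
(6*(-10))*G(-6, -3) = (6*(-10))*((⅙)*(-3)) = -60*(-½) = 30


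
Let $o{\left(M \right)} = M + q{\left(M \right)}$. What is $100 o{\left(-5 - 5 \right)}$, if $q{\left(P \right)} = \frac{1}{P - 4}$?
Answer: $- \frac{7050}{7} \approx -1007.1$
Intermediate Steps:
$q{\left(P \right)} = \frac{1}{-4 + P}$
$o{\left(M \right)} = M + \frac{1}{-4 + M}$
$100 o{\left(-5 - 5 \right)} = 100 \frac{1 + \left(-5 - 5\right) \left(-4 - 10\right)}{-4 - 10} = 100 \frac{1 - 10 \left(-4 - 10\right)}{-4 - 10} = 100 \frac{1 - -140}{-14} = 100 \left(- \frac{1 + 140}{14}\right) = 100 \left(\left(- \frac{1}{14}\right) 141\right) = 100 \left(- \frac{141}{14}\right) = - \frac{7050}{7}$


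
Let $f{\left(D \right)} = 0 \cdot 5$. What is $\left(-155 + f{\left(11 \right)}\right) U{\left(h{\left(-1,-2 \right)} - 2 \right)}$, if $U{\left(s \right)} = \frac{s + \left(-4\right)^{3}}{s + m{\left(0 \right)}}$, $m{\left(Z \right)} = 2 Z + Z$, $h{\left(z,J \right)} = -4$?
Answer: $- \frac{5425}{3} \approx -1808.3$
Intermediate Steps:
$m{\left(Z \right)} = 3 Z$
$U{\left(s \right)} = \frac{-64 + s}{s}$ ($U{\left(s \right)} = \frac{s + \left(-4\right)^{3}}{s + 3 \cdot 0} = \frac{s - 64}{s + 0} = \frac{-64 + s}{s}$)
$f{\left(D \right)} = 0$
$\left(-155 + f{\left(11 \right)}\right) U{\left(h{\left(-1,-2 \right)} - 2 \right)} = \left(-155 + 0\right) \frac{-64 - 6}{-4 - 2} = - 155 \frac{-64 - 6}{-4 - 2} = - 155 \frac{-64 - 6}{-6} = - 155 \left(\left(- \frac{1}{6}\right) \left(-70\right)\right) = \left(-155\right) \frac{35}{3} = - \frac{5425}{3}$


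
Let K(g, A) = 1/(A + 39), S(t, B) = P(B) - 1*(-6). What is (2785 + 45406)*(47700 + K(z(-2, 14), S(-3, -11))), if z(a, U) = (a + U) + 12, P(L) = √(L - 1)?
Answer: 1560825288165/679 - 96382*I*√3/2037 ≈ 2.2987e+9 - 81.953*I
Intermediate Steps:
P(L) = √(-1 + L)
z(a, U) = 12 + U + a (z(a, U) = (U + a) + 12 = 12 + U + a)
S(t, B) = 6 + √(-1 + B) (S(t, B) = √(-1 + B) - 1*(-6) = √(-1 + B) + 6 = 6 + √(-1 + B))
K(g, A) = 1/(39 + A)
(2785 + 45406)*(47700 + K(z(-2, 14), S(-3, -11))) = (2785 + 45406)*(47700 + 1/(39 + (6 + √(-1 - 11)))) = 48191*(47700 + 1/(39 + (6 + √(-12)))) = 48191*(47700 + 1/(39 + (6 + 2*I*√3))) = 48191*(47700 + 1/(45 + 2*I*√3)) = 2298710700 + 48191/(45 + 2*I*√3)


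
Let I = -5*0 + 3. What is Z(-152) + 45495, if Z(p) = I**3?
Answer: 45522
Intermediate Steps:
I = 3 (I = 0 + 3 = 3)
Z(p) = 27 (Z(p) = 3**3 = 27)
Z(-152) + 45495 = 27 + 45495 = 45522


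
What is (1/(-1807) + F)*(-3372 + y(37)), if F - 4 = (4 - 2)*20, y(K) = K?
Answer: -265155845/1807 ≈ -1.4674e+5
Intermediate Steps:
F = 44 (F = 4 + (4 - 2)*20 = 4 + 2*20 = 4 + 40 = 44)
(1/(-1807) + F)*(-3372 + y(37)) = (1/(-1807) + 44)*(-3372 + 37) = (-1/1807 + 44)*(-3335) = (79507/1807)*(-3335) = -265155845/1807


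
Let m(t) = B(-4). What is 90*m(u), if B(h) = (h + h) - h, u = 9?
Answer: -360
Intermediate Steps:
B(h) = h (B(h) = 2*h - h = h)
m(t) = -4
90*m(u) = 90*(-4) = -360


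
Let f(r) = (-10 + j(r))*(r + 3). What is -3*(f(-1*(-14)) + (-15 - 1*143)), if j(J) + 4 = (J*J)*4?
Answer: -38796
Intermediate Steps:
j(J) = -4 + 4*J**2 (j(J) = -4 + (J*J)*4 = -4 + J**2*4 = -4 + 4*J**2)
f(r) = (-14 + 4*r**2)*(3 + r) (f(r) = (-10 + (-4 + 4*r**2))*(r + 3) = (-14 + 4*r**2)*(3 + r))
-3*(f(-1*(-14)) + (-15 - 1*143)) = -3*((-42 - (-14)*(-14) + 4*(-1*(-14))**3 + 12*(-1*(-14))**2) + (-15 - 1*143)) = -3*((-42 - 14*14 + 4*14**3 + 12*14**2) + (-15 - 143)) = -3*((-42 - 196 + 4*2744 + 12*196) - 158) = -3*((-42 - 196 + 10976 + 2352) - 158) = -3*(13090 - 158) = -3*12932 = -38796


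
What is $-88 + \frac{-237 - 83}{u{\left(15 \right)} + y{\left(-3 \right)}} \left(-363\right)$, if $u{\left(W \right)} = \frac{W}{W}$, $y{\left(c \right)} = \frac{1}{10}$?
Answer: $105512$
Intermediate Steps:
$y{\left(c \right)} = \frac{1}{10}$
$u{\left(W \right)} = 1$
$-88 + \frac{-237 - 83}{u{\left(15 \right)} + y{\left(-3 \right)}} \left(-363\right) = -88 + \frac{-237 - 83}{1 + \frac{1}{10}} \left(-363\right) = -88 + - \frac{320}{\frac{11}{10}} \left(-363\right) = -88 + \left(-320\right) \frac{10}{11} \left(-363\right) = -88 - -105600 = -88 + 105600 = 105512$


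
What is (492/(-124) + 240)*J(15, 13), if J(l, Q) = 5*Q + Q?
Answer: 570726/31 ≈ 18411.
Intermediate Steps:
J(l, Q) = 6*Q
(492/(-124) + 240)*J(15, 13) = (492/(-124) + 240)*(6*13) = (492*(-1/124) + 240)*78 = (-123/31 + 240)*78 = (7317/31)*78 = 570726/31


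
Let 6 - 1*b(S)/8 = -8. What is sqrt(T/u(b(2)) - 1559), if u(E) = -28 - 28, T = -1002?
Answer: I*sqrt(302057)/14 ≈ 39.257*I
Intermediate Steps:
b(S) = 112 (b(S) = 48 - 8*(-8) = 48 + 64 = 112)
u(E) = -56
sqrt(T/u(b(2)) - 1559) = sqrt(-1002/(-56) - 1559) = sqrt(-1002*(-1/56) - 1559) = sqrt(501/28 - 1559) = sqrt(-43151/28) = I*sqrt(302057)/14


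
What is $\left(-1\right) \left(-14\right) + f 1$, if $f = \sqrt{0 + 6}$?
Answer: $14 + \sqrt{6} \approx 16.449$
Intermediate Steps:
$f = \sqrt{6} \approx 2.4495$
$\left(-1\right) \left(-14\right) + f 1 = \left(-1\right) \left(-14\right) + \sqrt{6} \cdot 1 = 14 + \sqrt{6}$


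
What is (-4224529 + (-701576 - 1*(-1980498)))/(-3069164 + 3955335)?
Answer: -2945607/886171 ≈ -3.3240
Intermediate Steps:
(-4224529 + (-701576 - 1*(-1980498)))/(-3069164 + 3955335) = (-4224529 + (-701576 + 1980498))/886171 = (-4224529 + 1278922)*(1/886171) = -2945607*1/886171 = -2945607/886171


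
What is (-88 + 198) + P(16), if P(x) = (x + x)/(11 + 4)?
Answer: 1682/15 ≈ 112.13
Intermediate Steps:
P(x) = 2*x/15 (P(x) = (2*x)/15 = (2*x)*(1/15) = 2*x/15)
(-88 + 198) + P(16) = (-88 + 198) + (2/15)*16 = 110 + 32/15 = 1682/15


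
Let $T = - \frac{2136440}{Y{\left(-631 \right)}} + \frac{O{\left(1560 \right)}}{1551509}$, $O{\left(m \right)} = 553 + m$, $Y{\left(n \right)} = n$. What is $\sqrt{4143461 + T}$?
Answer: $\frac{3 \sqrt{441613965323867892982442}}{979002179} \approx 2036.4$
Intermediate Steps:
$T = \frac{3314707221263}{979002179}$ ($T = - \frac{2136440}{-631} + \frac{553 + 1560}{1551509} = \left(-2136440\right) \left(- \frac{1}{631}\right) + 2113 \cdot \frac{1}{1551509} = \frac{2136440}{631} + \frac{2113}{1551509} = \frac{3314707221263}{979002179} \approx 3385.8$)
$\sqrt{4143461 + T} = \sqrt{4143461 + \frac{3314707221263}{979002179}} = \sqrt{\frac{4059772054822782}{979002179}} = \frac{3 \sqrt{441613965323867892982442}}{979002179}$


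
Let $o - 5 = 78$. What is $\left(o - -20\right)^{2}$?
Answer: $10609$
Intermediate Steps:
$o = 83$ ($o = 5 + 78 = 83$)
$\left(o - -20\right)^{2} = \left(83 - -20\right)^{2} = \left(83 + 20\right)^{2} = 103^{2} = 10609$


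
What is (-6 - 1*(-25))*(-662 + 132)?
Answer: -10070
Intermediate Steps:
(-6 - 1*(-25))*(-662 + 132) = (-6 + 25)*(-530) = 19*(-530) = -10070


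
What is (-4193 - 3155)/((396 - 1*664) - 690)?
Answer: 3674/479 ≈ 7.6701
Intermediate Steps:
(-4193 - 3155)/((396 - 1*664) - 690) = -7348/((396 - 664) - 690) = -7348/(-268 - 690) = -7348/(-958) = -7348*(-1/958) = 3674/479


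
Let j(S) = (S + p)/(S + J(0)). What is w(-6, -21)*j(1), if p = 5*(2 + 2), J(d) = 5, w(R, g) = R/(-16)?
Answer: 21/16 ≈ 1.3125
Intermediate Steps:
w(R, g) = -R/16 (w(R, g) = R*(-1/16) = -R/16)
p = 20 (p = 5*4 = 20)
j(S) = (20 + S)/(5 + S) (j(S) = (S + 20)/(S + 5) = (20 + S)/(5 + S))
w(-6, -21)*j(1) = (-1/16*(-6))*((20 + 1)/(5 + 1)) = 3*(21/6)/8 = 3*((1/6)*21)/8 = (3/8)*(7/2) = 21/16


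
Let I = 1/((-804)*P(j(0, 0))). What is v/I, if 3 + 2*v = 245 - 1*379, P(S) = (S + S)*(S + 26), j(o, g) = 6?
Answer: 21148416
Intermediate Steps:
P(S) = 2*S*(26 + S) (P(S) = (2*S)*(26 + S) = 2*S*(26 + S))
v = -137/2 (v = -3/2 + (245 - 1*379)/2 = -3/2 + (245 - 379)/2 = -3/2 + (½)*(-134) = -3/2 - 67 = -137/2 ≈ -68.500)
I = -1/308736 (I = 1/((-804)*((2*6*(26 + 6)))) = -1/(804*(2*6*32)) = -1/804/384 = -1/804*1/384 = -1/308736 ≈ -3.2390e-6)
v/I = -137/(2*(-1/308736)) = -137/2*(-308736) = 21148416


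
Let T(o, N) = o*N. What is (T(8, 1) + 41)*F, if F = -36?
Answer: -1764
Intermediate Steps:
T(o, N) = N*o
(T(8, 1) + 41)*F = (1*8 + 41)*(-36) = (8 + 41)*(-36) = 49*(-36) = -1764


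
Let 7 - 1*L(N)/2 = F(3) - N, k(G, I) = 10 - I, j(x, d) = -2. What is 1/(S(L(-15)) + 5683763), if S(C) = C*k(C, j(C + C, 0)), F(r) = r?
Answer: 1/5683499 ≈ 1.7595e-7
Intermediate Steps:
L(N) = 8 + 2*N (L(N) = 14 - 2*(3 - N) = 14 + (-6 + 2*N) = 8 + 2*N)
S(C) = 12*C (S(C) = C*(10 - 1*(-2)) = C*(10 + 2) = C*12 = 12*C)
1/(S(L(-15)) + 5683763) = 1/(12*(8 + 2*(-15)) + 5683763) = 1/(12*(8 - 30) + 5683763) = 1/(12*(-22) + 5683763) = 1/(-264 + 5683763) = 1/5683499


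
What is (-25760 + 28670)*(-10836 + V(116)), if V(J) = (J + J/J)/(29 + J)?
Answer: -914381946/29 ≈ -3.1530e+7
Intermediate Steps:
V(J) = (1 + J)/(29 + J) (V(J) = (J + 1)/(29 + J) = (1 + J)/(29 + J))
(-25760 + 28670)*(-10836 + V(116)) = (-25760 + 28670)*(-10836 + (1 + 116)/(29 + 116)) = 2910*(-10836 + 117/145) = 2910*(-1571103/145) = -914381946/29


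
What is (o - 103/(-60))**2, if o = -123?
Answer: 52954729/3600 ≈ 14710.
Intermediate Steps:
(o - 103/(-60))**2 = (-123 - 103/(-60))**2 = (-123 - 103*(-1/60))**2 = (-123 + 103/60)**2 = (-7277/60)**2 = 52954729/3600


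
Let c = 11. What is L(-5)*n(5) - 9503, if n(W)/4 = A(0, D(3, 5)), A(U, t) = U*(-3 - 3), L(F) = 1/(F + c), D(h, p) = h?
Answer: -9503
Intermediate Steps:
L(F) = 1/(11 + F) (L(F) = 1/(F + 11) = 1/(11 + F))
A(U, t) = -6*U (A(U, t) = U*(-6) = -6*U)
n(W) = 0 (n(W) = 4*(-6*0) = 4*0 = 0)
L(-5)*n(5) - 9503 = 0/(11 - 5) - 9503 = 0/6 - 9503 = (1/6)*0 - 9503 = 0 - 9503 = -9503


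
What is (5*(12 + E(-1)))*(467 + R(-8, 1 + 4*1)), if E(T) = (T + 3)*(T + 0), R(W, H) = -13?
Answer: 22700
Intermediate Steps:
E(T) = T*(3 + T) (E(T) = (3 + T)*T = T*(3 + T))
(5*(12 + E(-1)))*(467 + R(-8, 1 + 4*1)) = (5*(12 - (3 - 1)))*(467 - 13) = (5*(12 - 1*2))*454 = (5*(12 - 2))*454 = (5*10)*454 = 50*454 = 22700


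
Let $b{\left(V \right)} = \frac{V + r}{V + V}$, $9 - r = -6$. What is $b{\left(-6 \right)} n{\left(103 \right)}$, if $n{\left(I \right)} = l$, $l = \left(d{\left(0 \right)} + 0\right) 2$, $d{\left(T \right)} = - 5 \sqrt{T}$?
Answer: $0$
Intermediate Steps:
$r = 15$ ($r = 9 - -6 = 9 + 6 = 15$)
$b{\left(V \right)} = \frac{15 + V}{2 V}$ ($b{\left(V \right)} = \frac{V + 15}{V + V} = \frac{15 + V}{2 V}$)
$l = 0$ ($l = \left(- 5 \sqrt{0} + 0\right) 2 = \left(\left(-5\right) 0 + 0\right) 2 = \left(0 + 0\right) 2 = 0 \cdot 2 = 0$)
$n{\left(I \right)} = 0$
$b{\left(-6 \right)} n{\left(103 \right)} = \frac{15 - 6}{2 \left(-6\right)} 0 = \frac{1}{2} \left(- \frac{1}{6}\right) 9 \cdot 0 = \left(- \frac{3}{4}\right) 0 = 0$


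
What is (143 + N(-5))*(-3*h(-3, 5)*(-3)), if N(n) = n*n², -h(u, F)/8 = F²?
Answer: -32400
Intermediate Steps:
h(u, F) = -8*F²
N(n) = n³
(143 + N(-5))*(-3*h(-3, 5)*(-3)) = (143 + (-5)³)*(-(-24)*5²*(-3)) = (143 - 125)*(-(-24)*25*(-3)) = 18*(-3*(-200)*(-3)) = 18*(600*(-3)) = 18*(-1800) = -32400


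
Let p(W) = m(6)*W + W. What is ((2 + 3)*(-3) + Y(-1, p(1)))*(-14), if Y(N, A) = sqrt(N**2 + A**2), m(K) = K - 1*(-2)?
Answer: 210 - 14*sqrt(82) ≈ 83.225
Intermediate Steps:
m(K) = 2 + K (m(K) = K + 2 = 2 + K)
p(W) = 9*W (p(W) = (2 + 6)*W + W = 8*W + W = 9*W)
Y(N, A) = sqrt(A**2 + N**2)
((2 + 3)*(-3) + Y(-1, p(1)))*(-14) = ((2 + 3)*(-3) + sqrt((9*1)**2 + (-1)**2))*(-14) = (5*(-3) + sqrt(9**2 + 1))*(-14) = (-15 + sqrt(81 + 1))*(-14) = (-15 + sqrt(82))*(-14) = 210 - 14*sqrt(82)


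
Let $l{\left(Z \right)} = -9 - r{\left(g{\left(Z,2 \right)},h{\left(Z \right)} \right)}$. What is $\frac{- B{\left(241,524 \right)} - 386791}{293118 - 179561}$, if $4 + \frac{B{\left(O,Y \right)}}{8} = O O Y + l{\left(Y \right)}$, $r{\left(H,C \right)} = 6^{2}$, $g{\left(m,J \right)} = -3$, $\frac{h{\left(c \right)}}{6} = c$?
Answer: $- \frac{243861951}{113557} \approx -2147.5$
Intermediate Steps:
$h{\left(c \right)} = 6 c$
$r{\left(H,C \right)} = 36$
$l{\left(Z \right)} = -45$ ($l{\left(Z \right)} = -9 - 36 = -45$)
$B{\left(O,Y \right)} = -392 + 8 Y O^{2}$ ($B{\left(O,Y \right)} = -32 + 8 \left(O O Y - 45\right) = -32 + 8 \left(O^{2} Y - 45\right) = -32 + 8 \left(Y O^{2} - 45\right) = -32 + 8 \left(-45 + Y O^{2}\right) = -32 + \left(-360 + 8 Y O^{2}\right) = -392 + 8 Y O^{2}$)
$\frac{- B{\left(241,524 \right)} - 386791}{293118 - 179561} = \frac{- (-392 + 8 \cdot 524 \cdot 241^{2}) - 386791}{293118 - 179561} = \frac{- (-392 + 8 \cdot 524 \cdot 58081) - 386791}{113557} = \left(- (-392 + 243475552) - 386791\right) \frac{1}{113557} = \left(\left(-1\right) 243475160 - 386791\right) \frac{1}{113557} = \left(-243475160 - 386791\right) \frac{1}{113557} = \left(-243861951\right) \frac{1}{113557} = - \frac{243861951}{113557}$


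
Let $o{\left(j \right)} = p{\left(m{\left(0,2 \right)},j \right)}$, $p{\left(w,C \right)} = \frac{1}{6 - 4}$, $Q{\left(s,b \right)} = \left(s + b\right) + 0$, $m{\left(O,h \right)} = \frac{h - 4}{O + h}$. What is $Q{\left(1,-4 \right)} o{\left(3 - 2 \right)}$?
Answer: $- \frac{3}{2} \approx -1.5$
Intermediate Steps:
$m{\left(O,h \right)} = \frac{-4 + h}{O + h}$
$Q{\left(s,b \right)} = b + s$ ($Q{\left(s,b \right)} = \left(b + s\right) + 0 = b + s$)
$p{\left(w,C \right)} = \frac{1}{2}$
$o{\left(j \right)} = \frac{1}{2}$
$Q{\left(1,-4 \right)} o{\left(3 - 2 \right)} = \left(-4 + 1\right) \frac{1}{2} = \left(-3\right) \frac{1}{2} = - \frac{3}{2}$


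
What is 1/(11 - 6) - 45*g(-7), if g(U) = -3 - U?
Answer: -899/5 ≈ -179.80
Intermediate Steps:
1/(11 - 6) - 45*g(-7) = 1/(11 - 6) - 45*(-3 - 1*(-7)) = 1/5 - 45*(-3 + 7) = ⅕ - 45*4 = ⅕ - 180 = -899/5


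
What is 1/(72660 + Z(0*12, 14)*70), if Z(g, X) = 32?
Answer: 1/74900 ≈ 1.3351e-5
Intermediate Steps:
1/(72660 + Z(0*12, 14)*70) = 1/(72660 + 32*70) = 1/(72660 + 2240) = 1/74900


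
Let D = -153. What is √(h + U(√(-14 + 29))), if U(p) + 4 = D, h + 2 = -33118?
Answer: I*√33277 ≈ 182.42*I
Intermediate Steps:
h = -33120 (h = -2 - 33118 = -33120)
U(p) = -157 (U(p) = -4 - 153 = -157)
√(h + U(√(-14 + 29))) = √(-33120 - 157) = √(-33277) = I*√33277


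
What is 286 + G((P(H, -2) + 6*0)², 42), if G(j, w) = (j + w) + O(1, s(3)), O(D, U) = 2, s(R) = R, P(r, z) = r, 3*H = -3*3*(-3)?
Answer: 411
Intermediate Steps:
H = 9 (H = (-3*3*(-3))/3 = (-9*(-3))/3 = (⅓)*27 = 9)
G(j, w) = 2 + j + w (G(j, w) = (j + w) + 2 = 2 + j + w)
286 + G((P(H, -2) + 6*0)², 42) = 286 + (2 + (9 + 6*0)² + 42) = 286 + (2 + (9 + 0)² + 42) = 286 + (2 + 9² + 42) = 286 + (2 + 81 + 42) = 286 + 125 = 411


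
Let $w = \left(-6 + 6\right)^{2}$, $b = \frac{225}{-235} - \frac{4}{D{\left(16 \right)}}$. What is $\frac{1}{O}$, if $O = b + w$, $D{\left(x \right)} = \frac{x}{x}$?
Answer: $- \frac{47}{233} \approx -0.20172$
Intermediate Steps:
$D{\left(x \right)} = 1$
$b = - \frac{233}{47}$ ($b = \frac{225}{-235} - \frac{4}{1} = 225 \left(- \frac{1}{235}\right) - 4 = - \frac{45}{47} - 4 = - \frac{233}{47} \approx -4.9574$)
$w = 0$ ($w = 0^{2} = 0$)
$O = - \frac{233}{47}$ ($O = - \frac{233}{47} + 0 = - \frac{233}{47} \approx -4.9574$)
$\frac{1}{O} = \frac{1}{- \frac{233}{47}} = - \frac{47}{233}$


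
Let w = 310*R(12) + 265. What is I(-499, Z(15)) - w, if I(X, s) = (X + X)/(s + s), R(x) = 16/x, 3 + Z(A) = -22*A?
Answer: -225386/333 ≈ -676.83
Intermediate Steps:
Z(A) = -3 - 22*A
w = 2035/3 (w = 310*(16/12) + 265 = 310*(16*(1/12)) + 265 = 310*(4/3) + 265 = 1240/3 + 265 = 2035/3 ≈ 678.33)
I(X, s) = X/s (I(X, s) = (2*X)/((2*s)) = (2*X)*(1/(2*s)) = X/s)
I(-499, Z(15)) - w = -499/(-3 - 22*15) - 1*2035/3 = -499/(-3 - 330) - 2035/3 = -499/(-333) - 2035/3 = -499*(-1/333) - 2035/3 = 499/333 - 2035/3 = -225386/333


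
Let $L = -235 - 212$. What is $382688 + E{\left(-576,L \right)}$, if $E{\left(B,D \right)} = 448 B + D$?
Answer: $124193$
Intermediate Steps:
$L = -447$
$E{\left(B,D \right)} = D + 448 B$
$382688 + E{\left(-576,L \right)} = 382688 + \left(-447 + 448 \left(-576\right)\right) = 382688 - 258495 = 124193$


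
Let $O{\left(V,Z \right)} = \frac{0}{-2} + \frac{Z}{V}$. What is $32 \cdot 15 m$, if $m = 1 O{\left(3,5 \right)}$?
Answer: $800$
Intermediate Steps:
$O{\left(V,Z \right)} = \frac{Z}{V}$ ($O{\left(V,Z \right)} = 0 \left(- \frac{1}{2}\right) + \frac{Z}{V} = 0 + \frac{Z}{V} = \frac{Z}{V}$)
$m = \frac{5}{3}$ ($m = 1 \cdot \frac{5}{3} = \frac{5}{3} \approx 1.6667$)
$32 \cdot 15 m = 32 \cdot 15 \cdot \frac{5}{3} = 480 \cdot \frac{5}{3} = 800$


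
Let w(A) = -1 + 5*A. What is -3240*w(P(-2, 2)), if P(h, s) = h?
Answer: 35640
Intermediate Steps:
-3240*w(P(-2, 2)) = -3240*(-1 + 5*(-2)) = -3240*(-1 - 10) = -3240*(-11) = 35640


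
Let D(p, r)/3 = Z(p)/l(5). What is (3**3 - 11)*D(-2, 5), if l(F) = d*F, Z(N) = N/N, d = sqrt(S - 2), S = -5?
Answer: -48*I*sqrt(7)/35 ≈ -3.6285*I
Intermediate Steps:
d = I*sqrt(7) (d = sqrt(-5 - 2) = sqrt(-7) = I*sqrt(7) ≈ 2.6458*I)
Z(N) = 1
l(F) = I*F*sqrt(7) (l(F) = (I*sqrt(7))*F = I*F*sqrt(7))
D(p, r) = -3*I*sqrt(7)/35 (D(p, r) = 3*(1/(I*5*sqrt(7))) = 3*(1/(5*I*sqrt(7))) = 3*(1*(-I*sqrt(7)/35)) = 3*(-I*sqrt(7)/35) = -3*I*sqrt(7)/35)
(3**3 - 11)*D(-2, 5) = (3**3 - 11)*(-3*I*sqrt(7)/35) = (27 - 11)*(-3*I*sqrt(7)/35) = 16*(-3*I*sqrt(7)/35) = -48*I*sqrt(7)/35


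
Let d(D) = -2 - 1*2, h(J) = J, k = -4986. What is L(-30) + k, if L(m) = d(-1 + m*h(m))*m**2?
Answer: -8586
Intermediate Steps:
d(D) = -4 (d(D) = -2 - 2 = -4)
L(m) = -4*m**2
L(-30) + k = -4*(-30)**2 - 4986 = -4*900 - 4986 = -3600 - 4986 = -8586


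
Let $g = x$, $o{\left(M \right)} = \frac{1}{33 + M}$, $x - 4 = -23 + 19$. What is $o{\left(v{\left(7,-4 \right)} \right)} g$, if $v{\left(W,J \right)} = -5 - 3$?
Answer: $0$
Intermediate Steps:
$x = 0$ ($x = 4 + \left(-23 + 19\right) = 4 - 4 = 0$)
$v{\left(W,J \right)} = -8$
$g = 0$
$o{\left(v{\left(7,-4 \right)} \right)} g = \frac{1}{33 - 8} \cdot 0 = \frac{1}{25} \cdot 0 = 0$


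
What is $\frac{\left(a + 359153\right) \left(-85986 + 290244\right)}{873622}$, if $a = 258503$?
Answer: $\frac{63080589624}{436811} \approx 1.4441 \cdot 10^{5}$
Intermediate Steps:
$\frac{\left(a + 359153\right) \left(-85986 + 290244\right)}{873622} = \frac{\left(258503 + 359153\right) \left(-85986 + 290244\right)}{873622} = 617656 \cdot 204258 \cdot \frac{1}{873622} = 126161179248 \cdot \frac{1}{873622} = \frac{63080589624}{436811}$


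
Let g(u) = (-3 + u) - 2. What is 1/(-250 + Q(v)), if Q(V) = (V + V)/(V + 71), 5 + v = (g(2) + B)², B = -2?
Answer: -91/22710 ≈ -0.0040070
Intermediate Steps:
g(u) = -5 + u
v = 20 (v = -5 + ((-5 + 2) - 2)² = -5 + (-3 - 2)² = -5 + (-5)² = -5 + 25 = 20)
Q(V) = 2*V/(71 + V) (Q(V) = (2*V)/(71 + V) = 2*V/(71 + V))
1/(-250 + Q(v)) = 1/(-250 + 2*20/(71 + 20)) = 1/(-250 + 2*20/91) = 1/(-250 + 2*20*(1/91)) = 1/(-250 + 40/91) = 1/(-22710/91) = -91/22710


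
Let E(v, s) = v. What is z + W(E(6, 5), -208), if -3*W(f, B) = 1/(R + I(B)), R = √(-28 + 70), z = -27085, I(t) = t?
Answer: -1756001701/64833 + √42/129666 ≈ -27085.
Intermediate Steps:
R = √42 ≈ 6.4807
W(f, B) = -1/(3*(B + √42)) (W(f, B) = -1/(3*(√42 + B)) = -1/(3*(B + √42)))
z + W(E(6, 5), -208) = -27085 - 1/(3*(-208) + 3*√42) = -27085 - 1/(-624 + 3*√42)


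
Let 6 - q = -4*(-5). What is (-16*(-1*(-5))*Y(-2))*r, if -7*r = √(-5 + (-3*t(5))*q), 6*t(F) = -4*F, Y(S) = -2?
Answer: -160*I*√145/7 ≈ -275.24*I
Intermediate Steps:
q = -14 (q = 6 - (-4)*(-5) = 6 - 1*20 = 6 - 20 = -14)
t(F) = -2*F/3 (t(F) = (-4*F)/6 = -2*F/3)
r = -I*√145/7 (r = -√(-5 - (-2)*5*(-14))/7 = -√(-5 - 3*(-10/3)*(-14))/7 = -√(-5 + 10*(-14))/7 = -√(-5 - 140)/7 = -I*√145/7 ≈ -1.7202*I)
(-16*(-1*(-5))*Y(-2))*r = (-16*(-1*(-5))*(-2))*(-I*√145/7) = (-80*(-2))*(-I*√145/7) = (-16*(-10))*(-I*√145/7) = 160*(-I*√145/7) = -160*I*√145/7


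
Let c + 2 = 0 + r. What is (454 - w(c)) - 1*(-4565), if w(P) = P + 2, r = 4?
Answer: 5015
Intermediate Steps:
c = 2 (c = -2 + (0 + 4) = -2 + 4 = 2)
w(P) = 2 + P
(454 - w(c)) - 1*(-4565) = (454 - (2 + 2)) - 1*(-4565) = (454 - 1*4) + 4565 = (454 - 4) + 4565 = 450 + 4565 = 5015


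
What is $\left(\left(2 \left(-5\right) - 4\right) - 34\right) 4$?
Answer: $-192$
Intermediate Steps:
$\left(\left(2 \left(-5\right) - 4\right) - 34\right) 4 = \left(\left(-10 - 4\right) - 34\right) 4 = \left(-14 - 34\right) 4 = \left(-48\right) 4 = -192$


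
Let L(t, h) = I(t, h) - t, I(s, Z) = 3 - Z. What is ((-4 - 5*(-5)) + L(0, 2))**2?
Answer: 484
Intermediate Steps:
L(t, h) = 3 - h - t (L(t, h) = (3 - h) - t = 3 - h - t)
((-4 - 5*(-5)) + L(0, 2))**2 = ((-4 - 5*(-5)) + (3 - 1*2 - 1*0))**2 = ((-4 + 25) + (3 - 2 + 0))**2 = (21 + 1)**2 = 22**2 = 484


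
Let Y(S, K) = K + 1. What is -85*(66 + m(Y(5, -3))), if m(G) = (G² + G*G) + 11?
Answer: -7225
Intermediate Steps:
Y(S, K) = 1 + K
m(G) = 11 + 2*G² (m(G) = (G² + G²) + 11 = 2*G² + 11 = 11 + 2*G²)
-85*(66 + m(Y(5, -3))) = -85*(66 + (11 + 2*(1 - 3)²)) = -85*(66 + (11 + 2*(-2)²)) = -85*(66 + (11 + 2*4)) = -85*(66 + (11 + 8)) = -85*(66 + 19) = -85*85 = -7225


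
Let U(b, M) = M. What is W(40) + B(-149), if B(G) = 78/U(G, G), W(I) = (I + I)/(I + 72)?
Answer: 199/1043 ≈ 0.19080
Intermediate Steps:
W(I) = 2*I/(72 + I) (W(I) = (2*I)/(72 + I) = 2*I/(72 + I))
B(G) = 78/G
W(40) + B(-149) = 2*40/(72 + 40) + 78/(-149) = 2*40/112 + 78*(-1/149) = 2*40*(1/112) - 78/149 = 5/7 - 78/149 = 199/1043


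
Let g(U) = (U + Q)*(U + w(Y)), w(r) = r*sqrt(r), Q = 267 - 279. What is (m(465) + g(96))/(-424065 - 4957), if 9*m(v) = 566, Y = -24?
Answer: -36571/1930599 + 2016*I*sqrt(6)/214511 ≈ -0.018943 + 0.023021*I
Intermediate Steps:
m(v) = 566/9 (m(v) = (1/9)*566 = 566/9)
Q = -12
w(r) = r**(3/2)
g(U) = (-12 + U)*(U - 48*I*sqrt(6)) (g(U) = (U - 12)*(U + (-24)**(3/2)) = (-12 + U)*(U - 48*I*sqrt(6)))
(m(465) + g(96))/(-424065 - 4957) = (566/9 + (96**2 - 12*96 + 576*I*sqrt(6) - 48*I*96*sqrt(6)))/(-424065 - 4957) = (566/9 + (9216 - 1152 + 576*I*sqrt(6) - 4608*I*sqrt(6)))/(-429022) = (566/9 + (8064 - 4032*I*sqrt(6)))*(-1/429022) = (73142/9 - 4032*I*sqrt(6))*(-1/429022) = -36571/1930599 + 2016*I*sqrt(6)/214511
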